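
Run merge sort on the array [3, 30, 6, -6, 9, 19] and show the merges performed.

Divide and conquer:
  Merge [30] + [6] -> [6, 30]
  Merge [3] + [6, 30] -> [3, 6, 30]
  Merge [9] + [19] -> [9, 19]
  Merge [-6] + [9, 19] -> [-6, 9, 19]
  Merge [3, 6, 30] + [-6, 9, 19] -> [-6, 3, 6, 9, 19, 30]


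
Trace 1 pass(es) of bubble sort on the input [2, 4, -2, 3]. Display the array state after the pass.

After pass 1: [2, -2, 3, 4] (2 swaps)
Total swaps: 2


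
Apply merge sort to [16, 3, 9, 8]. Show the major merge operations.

Divide and conquer:
  Merge [16] + [3] -> [3, 16]
  Merge [9] + [8] -> [8, 9]
  Merge [3, 16] + [8, 9] -> [3, 8, 9, 16]


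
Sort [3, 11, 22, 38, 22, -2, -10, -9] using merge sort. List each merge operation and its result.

Divide and conquer:
  Merge [3] + [11] -> [3, 11]
  Merge [22] + [38] -> [22, 38]
  Merge [3, 11] + [22, 38] -> [3, 11, 22, 38]
  Merge [22] + [-2] -> [-2, 22]
  Merge [-10] + [-9] -> [-10, -9]
  Merge [-2, 22] + [-10, -9] -> [-10, -9, -2, 22]
  Merge [3, 11, 22, 38] + [-10, -9, -2, 22] -> [-10, -9, -2, 3, 11, 22, 22, 38]


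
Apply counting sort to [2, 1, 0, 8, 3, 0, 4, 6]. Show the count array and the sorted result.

Count array: [2, 1, 1, 1, 1, 0, 1, 0, 1]
(count[i] = number of elements equal to i)
Cumulative count: [2, 3, 4, 5, 6, 6, 7, 7, 8]
Sorted: [0, 0, 1, 2, 3, 4, 6, 8]


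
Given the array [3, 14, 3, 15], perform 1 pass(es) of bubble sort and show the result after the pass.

After pass 1: [3, 3, 14, 15] (1 swaps)
Total swaps: 1


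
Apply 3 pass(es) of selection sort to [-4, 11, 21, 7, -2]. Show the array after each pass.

Pass 1: Select minimum -4 at index 0, swap -> [-4, 11, 21, 7, -2]
Pass 2: Select minimum -2 at index 4, swap -> [-4, -2, 21, 7, 11]
Pass 3: Select minimum 7 at index 3, swap -> [-4, -2, 7, 21, 11]


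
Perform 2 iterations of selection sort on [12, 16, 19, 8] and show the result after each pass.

Pass 1: Select minimum 8 at index 3, swap -> [8, 16, 19, 12]
Pass 2: Select minimum 12 at index 3, swap -> [8, 12, 19, 16]


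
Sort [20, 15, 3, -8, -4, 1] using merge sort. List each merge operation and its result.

Divide and conquer:
  Merge [15] + [3] -> [3, 15]
  Merge [20] + [3, 15] -> [3, 15, 20]
  Merge [-4] + [1] -> [-4, 1]
  Merge [-8] + [-4, 1] -> [-8, -4, 1]
  Merge [3, 15, 20] + [-8, -4, 1] -> [-8, -4, 1, 3, 15, 20]


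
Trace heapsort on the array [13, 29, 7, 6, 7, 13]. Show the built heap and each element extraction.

Build heap: [29, 13, 13, 6, 7, 7]
Extract 29: [13, 7, 13, 6, 7, 29]
Extract 13: [13, 7, 7, 6, 13, 29]
Extract 13: [7, 6, 7, 13, 13, 29]
Extract 7: [7, 6, 7, 13, 13, 29]
Extract 7: [6, 7, 7, 13, 13, 29]


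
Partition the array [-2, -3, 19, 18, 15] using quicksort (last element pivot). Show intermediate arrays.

Partition 1: pivot=15 at index 2 -> [-2, -3, 15, 18, 19]
Partition 2: pivot=-3 at index 0 -> [-3, -2, 15, 18, 19]
Partition 3: pivot=19 at index 4 -> [-3, -2, 15, 18, 19]


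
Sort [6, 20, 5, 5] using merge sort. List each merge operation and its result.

Divide and conquer:
  Merge [6] + [20] -> [6, 20]
  Merge [5] + [5] -> [5, 5]
  Merge [6, 20] + [5, 5] -> [5, 5, 6, 20]


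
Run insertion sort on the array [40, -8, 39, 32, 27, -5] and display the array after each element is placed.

First element 40 is already 'sorted'
Insert -8: shifted 1 elements -> [-8, 40, 39, 32, 27, -5]
Insert 39: shifted 1 elements -> [-8, 39, 40, 32, 27, -5]
Insert 32: shifted 2 elements -> [-8, 32, 39, 40, 27, -5]
Insert 27: shifted 3 elements -> [-8, 27, 32, 39, 40, -5]
Insert -5: shifted 4 elements -> [-8, -5, 27, 32, 39, 40]


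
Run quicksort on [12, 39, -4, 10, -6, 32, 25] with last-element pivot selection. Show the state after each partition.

Partition 1: pivot=25 at index 4 -> [12, -4, 10, -6, 25, 32, 39]
Partition 2: pivot=-6 at index 0 -> [-6, -4, 10, 12, 25, 32, 39]
Partition 3: pivot=12 at index 3 -> [-6, -4, 10, 12, 25, 32, 39]
Partition 4: pivot=10 at index 2 -> [-6, -4, 10, 12, 25, 32, 39]
Partition 5: pivot=39 at index 6 -> [-6, -4, 10, 12, 25, 32, 39]


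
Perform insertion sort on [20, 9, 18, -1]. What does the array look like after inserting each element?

First element 20 is already 'sorted'
Insert 9: shifted 1 elements -> [9, 20, 18, -1]
Insert 18: shifted 1 elements -> [9, 18, 20, -1]
Insert -1: shifted 3 elements -> [-1, 9, 18, 20]


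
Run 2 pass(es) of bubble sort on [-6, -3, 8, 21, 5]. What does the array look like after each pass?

After pass 1: [-6, -3, 8, 5, 21] (1 swaps)
After pass 2: [-6, -3, 5, 8, 21] (1 swaps)
Total swaps: 2


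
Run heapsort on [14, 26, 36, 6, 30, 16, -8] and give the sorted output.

Build heap: [36, 30, 16, 6, 26, 14, -8]
Extract 36: [30, 26, 16, 6, -8, 14, 36]
Extract 30: [26, 14, 16, 6, -8, 30, 36]
Extract 26: [16, 14, -8, 6, 26, 30, 36]
Extract 16: [14, 6, -8, 16, 26, 30, 36]
Extract 14: [6, -8, 14, 16, 26, 30, 36]
Extract 6: [-8, 6, 14, 16, 26, 30, 36]


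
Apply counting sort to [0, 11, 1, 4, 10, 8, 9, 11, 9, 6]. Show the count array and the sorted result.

Count array: [1, 1, 0, 0, 1, 0, 1, 0, 1, 2, 1, 2]
(count[i] = number of elements equal to i)
Cumulative count: [1, 2, 2, 2, 3, 3, 4, 4, 5, 7, 8, 10]
Sorted: [0, 1, 4, 6, 8, 9, 9, 10, 11, 11]


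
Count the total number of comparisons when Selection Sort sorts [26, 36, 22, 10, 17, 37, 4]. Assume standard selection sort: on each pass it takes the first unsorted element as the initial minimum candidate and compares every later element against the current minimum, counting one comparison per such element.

Pass 1: scan indices 1..6 for the minimum = 6 comparison(s); min is 4, place at index 0 -> [4, 36, 22, 10, 17, 37, 26]
Pass 2: scan indices 2..6 for the minimum = 5 comparison(s); min is 10, place at index 1 -> [4, 10, 22, 36, 17, 37, 26]
Pass 3: scan indices 3..6 for the minimum = 4 comparison(s); min is 17, place at index 2 -> [4, 10, 17, 36, 22, 37, 26]
Pass 4: scan indices 4..6 for the minimum = 3 comparison(s); min is 22, place at index 3 -> [4, 10, 17, 22, 36, 37, 26]
Pass 5: scan indices 5..6 for the minimum = 2 comparison(s); min is 26, place at index 4 -> [4, 10, 17, 22, 26, 37, 36]
Pass 6: scan indices 6..6 for the minimum = 1 comparison(s); min is 36, place at index 5 -> [4, 10, 17, 22, 26, 36, 37]
Selection sort always scans the whole unsorted suffix, so the count is (n-1) + (n-2) + ... + 1 = n(n-1)/2 = 7*6/2 = 21 regardless of the input order.
Total comparisons: 6 + 5 + 4 + 3 + 2 + 1 = 21


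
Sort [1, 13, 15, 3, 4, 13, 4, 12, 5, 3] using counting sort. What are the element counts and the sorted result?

Count array: [0, 1, 0, 2, 2, 1, 0, 0, 0, 0, 0, 0, 1, 2, 0, 1]
(count[i] = number of elements equal to i)
Cumulative count: [0, 1, 1, 3, 5, 6, 6, 6, 6, 6, 6, 6, 7, 9, 9, 10]
Sorted: [1, 3, 3, 4, 4, 5, 12, 13, 13, 15]


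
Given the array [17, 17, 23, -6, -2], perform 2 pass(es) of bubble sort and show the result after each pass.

After pass 1: [17, 17, -6, -2, 23] (2 swaps)
After pass 2: [17, -6, -2, 17, 23] (2 swaps)
Total swaps: 4


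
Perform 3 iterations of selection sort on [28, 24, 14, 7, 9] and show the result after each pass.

Pass 1: Select minimum 7 at index 3, swap -> [7, 24, 14, 28, 9]
Pass 2: Select minimum 9 at index 4, swap -> [7, 9, 14, 28, 24]
Pass 3: Select minimum 14 at index 2, swap -> [7, 9, 14, 28, 24]


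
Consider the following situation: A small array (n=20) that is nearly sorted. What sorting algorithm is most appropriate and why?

Best choice: Insertion sort
Reason: Insertion sort is O(n) for nearly sorted arrays and has low overhead


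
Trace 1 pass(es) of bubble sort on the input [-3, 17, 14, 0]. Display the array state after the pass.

After pass 1: [-3, 14, 0, 17] (2 swaps)
Total swaps: 2


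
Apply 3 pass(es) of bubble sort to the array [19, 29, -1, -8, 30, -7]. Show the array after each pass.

After pass 1: [19, -1, -8, 29, -7, 30] (3 swaps)
After pass 2: [-1, -8, 19, -7, 29, 30] (3 swaps)
After pass 3: [-8, -1, -7, 19, 29, 30] (2 swaps)
Total swaps: 8


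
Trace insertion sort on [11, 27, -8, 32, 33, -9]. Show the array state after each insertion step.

First element 11 is already 'sorted'
Insert 27: shifted 0 elements -> [11, 27, -8, 32, 33, -9]
Insert -8: shifted 2 elements -> [-8, 11, 27, 32, 33, -9]
Insert 32: shifted 0 elements -> [-8, 11, 27, 32, 33, -9]
Insert 33: shifted 0 elements -> [-8, 11, 27, 32, 33, -9]
Insert -9: shifted 5 elements -> [-9, -8, 11, 27, 32, 33]


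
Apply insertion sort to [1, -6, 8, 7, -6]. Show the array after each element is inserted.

First element 1 is already 'sorted'
Insert -6: shifted 1 elements -> [-6, 1, 8, 7, -6]
Insert 8: shifted 0 elements -> [-6, 1, 8, 7, -6]
Insert 7: shifted 1 elements -> [-6, 1, 7, 8, -6]
Insert -6: shifted 3 elements -> [-6, -6, 1, 7, 8]


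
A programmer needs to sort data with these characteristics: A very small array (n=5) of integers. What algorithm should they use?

Best choice: Insertion sort
Reason: For tiny inputs the O(n^2) overhead is negligible and insertion sort has minimal constant factors


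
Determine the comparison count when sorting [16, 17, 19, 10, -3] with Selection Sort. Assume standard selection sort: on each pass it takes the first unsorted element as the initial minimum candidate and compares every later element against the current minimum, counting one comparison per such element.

Pass 1: scan indices 1..4 for the minimum = 4 comparison(s); min is -3, place at index 0 -> [-3, 17, 19, 10, 16]
Pass 2: scan indices 2..4 for the minimum = 3 comparison(s); min is 10, place at index 1 -> [-3, 10, 19, 17, 16]
Pass 3: scan indices 3..4 for the minimum = 2 comparison(s); min is 16, place at index 2 -> [-3, 10, 16, 17, 19]
Pass 4: scan indices 4..4 for the minimum = 1 comparison(s); min is 17, place at index 3 -> [-3, 10, 16, 17, 19]
Selection sort always scans the whole unsorted suffix, so the count is (n-1) + (n-2) + ... + 1 = n(n-1)/2 = 5*4/2 = 10 regardless of the input order.
Total comparisons: 4 + 3 + 2 + 1 = 10


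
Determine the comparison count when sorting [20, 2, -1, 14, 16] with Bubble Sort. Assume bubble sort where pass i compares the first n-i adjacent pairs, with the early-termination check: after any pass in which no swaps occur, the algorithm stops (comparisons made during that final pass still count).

Pass 1: compare adjacent pairs (0,1)..(3,4) = 4 comparison(s), 4 swap(s) -> [2, -1, 14, 16, 20]
Pass 2: compare adjacent pairs (0,1)..(2,3) = 3 comparison(s), 1 swap(s) -> [-1, 2, 14, 16, 20]
Pass 3: compare adjacent pairs (0,1)..(1,2) = 2 comparison(s), 0 swap(s) -> [-1, 2, 14, 16, 20]
No swaps in this pass, so bubble sort stops here.
Total comparisons: 4 + 3 + 2 = 9


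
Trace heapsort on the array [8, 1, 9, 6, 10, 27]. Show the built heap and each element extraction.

Build heap: [27, 10, 9, 6, 1, 8]
Extract 27: [10, 8, 9, 6, 1, 27]
Extract 10: [9, 8, 1, 6, 10, 27]
Extract 9: [8, 6, 1, 9, 10, 27]
Extract 8: [6, 1, 8, 9, 10, 27]
Extract 6: [1, 6, 8, 9, 10, 27]


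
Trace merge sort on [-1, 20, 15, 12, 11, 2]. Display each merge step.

Divide and conquer:
  Merge [20] + [15] -> [15, 20]
  Merge [-1] + [15, 20] -> [-1, 15, 20]
  Merge [11] + [2] -> [2, 11]
  Merge [12] + [2, 11] -> [2, 11, 12]
  Merge [-1, 15, 20] + [2, 11, 12] -> [-1, 2, 11, 12, 15, 20]


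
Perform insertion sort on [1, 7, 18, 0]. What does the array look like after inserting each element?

First element 1 is already 'sorted'
Insert 7: shifted 0 elements -> [1, 7, 18, 0]
Insert 18: shifted 0 elements -> [1, 7, 18, 0]
Insert 0: shifted 3 elements -> [0, 1, 7, 18]


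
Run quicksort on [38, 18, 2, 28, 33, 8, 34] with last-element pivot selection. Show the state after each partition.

Partition 1: pivot=34 at index 5 -> [18, 2, 28, 33, 8, 34, 38]
Partition 2: pivot=8 at index 1 -> [2, 8, 28, 33, 18, 34, 38]
Partition 3: pivot=18 at index 2 -> [2, 8, 18, 33, 28, 34, 38]
Partition 4: pivot=28 at index 3 -> [2, 8, 18, 28, 33, 34, 38]


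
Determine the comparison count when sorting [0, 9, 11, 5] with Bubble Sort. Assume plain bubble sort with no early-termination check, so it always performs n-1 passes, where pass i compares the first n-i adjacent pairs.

Pass 1: compare adjacent pairs (0,1)..(2,3) = 3 comparison(s), 1 swap(s) -> [0, 9, 5, 11]
Pass 2: compare adjacent pairs (0,1)..(1,2) = 2 comparison(s), 1 swap(s) -> [0, 5, 9, 11]
Pass 3: compare adjacent pairs (0,1)..(0,1) = 1 comparison(s), 0 swap(s) -> [0, 5, 9, 11]
Total comparisons: 3 + 2 + 1 = 6


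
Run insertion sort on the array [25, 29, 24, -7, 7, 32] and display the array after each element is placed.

First element 25 is already 'sorted'
Insert 29: shifted 0 elements -> [25, 29, 24, -7, 7, 32]
Insert 24: shifted 2 elements -> [24, 25, 29, -7, 7, 32]
Insert -7: shifted 3 elements -> [-7, 24, 25, 29, 7, 32]
Insert 7: shifted 3 elements -> [-7, 7, 24, 25, 29, 32]
Insert 32: shifted 0 elements -> [-7, 7, 24, 25, 29, 32]


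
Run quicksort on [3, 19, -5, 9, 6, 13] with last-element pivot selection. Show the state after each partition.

Partition 1: pivot=13 at index 4 -> [3, -5, 9, 6, 13, 19]
Partition 2: pivot=6 at index 2 -> [3, -5, 6, 9, 13, 19]
Partition 3: pivot=-5 at index 0 -> [-5, 3, 6, 9, 13, 19]


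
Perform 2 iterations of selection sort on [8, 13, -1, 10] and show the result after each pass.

Pass 1: Select minimum -1 at index 2, swap -> [-1, 13, 8, 10]
Pass 2: Select minimum 8 at index 2, swap -> [-1, 8, 13, 10]


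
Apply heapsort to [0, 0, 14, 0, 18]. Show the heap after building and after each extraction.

Build heap: [18, 0, 14, 0, 0]
Extract 18: [14, 0, 0, 0, 18]
Extract 14: [0, 0, 0, 14, 18]
Extract 0: [0, 0, 0, 14, 18]
Extract 0: [0, 0, 0, 14, 18]


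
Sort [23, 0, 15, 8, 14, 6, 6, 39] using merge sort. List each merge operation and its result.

Divide and conquer:
  Merge [23] + [0] -> [0, 23]
  Merge [15] + [8] -> [8, 15]
  Merge [0, 23] + [8, 15] -> [0, 8, 15, 23]
  Merge [14] + [6] -> [6, 14]
  Merge [6] + [39] -> [6, 39]
  Merge [6, 14] + [6, 39] -> [6, 6, 14, 39]
  Merge [0, 8, 15, 23] + [6, 6, 14, 39] -> [0, 6, 6, 8, 14, 15, 23, 39]


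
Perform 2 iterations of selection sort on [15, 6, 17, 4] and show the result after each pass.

Pass 1: Select minimum 4 at index 3, swap -> [4, 6, 17, 15]
Pass 2: Select minimum 6 at index 1, swap -> [4, 6, 17, 15]


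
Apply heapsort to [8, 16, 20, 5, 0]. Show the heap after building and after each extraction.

Build heap: [20, 16, 8, 5, 0]
Extract 20: [16, 5, 8, 0, 20]
Extract 16: [8, 5, 0, 16, 20]
Extract 8: [5, 0, 8, 16, 20]
Extract 5: [0, 5, 8, 16, 20]


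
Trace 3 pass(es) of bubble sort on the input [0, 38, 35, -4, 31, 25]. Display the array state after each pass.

After pass 1: [0, 35, -4, 31, 25, 38] (4 swaps)
After pass 2: [0, -4, 31, 25, 35, 38] (3 swaps)
After pass 3: [-4, 0, 25, 31, 35, 38] (2 swaps)
Total swaps: 9


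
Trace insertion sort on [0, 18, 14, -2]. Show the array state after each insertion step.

First element 0 is already 'sorted'
Insert 18: shifted 0 elements -> [0, 18, 14, -2]
Insert 14: shifted 1 elements -> [0, 14, 18, -2]
Insert -2: shifted 3 elements -> [-2, 0, 14, 18]


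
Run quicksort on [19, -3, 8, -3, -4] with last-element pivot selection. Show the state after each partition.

Partition 1: pivot=-4 at index 0 -> [-4, -3, 8, -3, 19]
Partition 2: pivot=19 at index 4 -> [-4, -3, 8, -3, 19]
Partition 3: pivot=-3 at index 2 -> [-4, -3, -3, 8, 19]


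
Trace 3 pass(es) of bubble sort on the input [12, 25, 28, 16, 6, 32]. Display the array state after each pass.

After pass 1: [12, 25, 16, 6, 28, 32] (2 swaps)
After pass 2: [12, 16, 6, 25, 28, 32] (2 swaps)
After pass 3: [12, 6, 16, 25, 28, 32] (1 swaps)
Total swaps: 5


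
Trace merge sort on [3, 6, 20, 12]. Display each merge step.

Divide and conquer:
  Merge [3] + [6] -> [3, 6]
  Merge [20] + [12] -> [12, 20]
  Merge [3, 6] + [12, 20] -> [3, 6, 12, 20]


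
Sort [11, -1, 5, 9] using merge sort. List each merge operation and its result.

Divide and conquer:
  Merge [11] + [-1] -> [-1, 11]
  Merge [5] + [9] -> [5, 9]
  Merge [-1, 11] + [5, 9] -> [-1, 5, 9, 11]


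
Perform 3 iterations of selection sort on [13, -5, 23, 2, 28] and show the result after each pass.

Pass 1: Select minimum -5 at index 1, swap -> [-5, 13, 23, 2, 28]
Pass 2: Select minimum 2 at index 3, swap -> [-5, 2, 23, 13, 28]
Pass 3: Select minimum 13 at index 3, swap -> [-5, 2, 13, 23, 28]


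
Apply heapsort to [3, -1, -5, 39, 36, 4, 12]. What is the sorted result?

Build heap: [39, 36, 12, -1, 3, 4, -5]
Extract 39: [36, 3, 12, -1, -5, 4, 39]
Extract 36: [12, 3, 4, -1, -5, 36, 39]
Extract 12: [4, 3, -5, -1, 12, 36, 39]
Extract 4: [3, -1, -5, 4, 12, 36, 39]
Extract 3: [-1, -5, 3, 4, 12, 36, 39]
Extract -1: [-5, -1, 3, 4, 12, 36, 39]


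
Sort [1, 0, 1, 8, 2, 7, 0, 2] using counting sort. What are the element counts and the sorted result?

Count array: [2, 2, 2, 0, 0, 0, 0, 1, 1]
(count[i] = number of elements equal to i)
Cumulative count: [2, 4, 6, 6, 6, 6, 6, 7, 8]
Sorted: [0, 0, 1, 1, 2, 2, 7, 8]


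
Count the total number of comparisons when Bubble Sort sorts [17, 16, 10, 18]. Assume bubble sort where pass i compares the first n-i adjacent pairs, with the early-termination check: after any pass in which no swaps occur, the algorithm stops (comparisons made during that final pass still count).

Pass 1: compare adjacent pairs (0,1)..(2,3) = 3 comparison(s), 2 swap(s) -> [16, 10, 17, 18]
Pass 2: compare adjacent pairs (0,1)..(1,2) = 2 comparison(s), 1 swap(s) -> [10, 16, 17, 18]
Pass 3: compare adjacent pairs (0,1)..(0,1) = 1 comparison(s), 0 swap(s) -> [10, 16, 17, 18]
No swaps in this pass, so bubble sort stops here.
Total comparisons: 3 + 2 + 1 = 6


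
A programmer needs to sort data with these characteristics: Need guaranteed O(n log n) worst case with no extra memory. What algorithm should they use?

Best choice: Heapsort
Reason: Heapsort is O(n log n) worst case and sorts in-place; quicksort can degrade to O(n^2)


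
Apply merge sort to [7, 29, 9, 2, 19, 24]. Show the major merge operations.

Divide and conquer:
  Merge [29] + [9] -> [9, 29]
  Merge [7] + [9, 29] -> [7, 9, 29]
  Merge [19] + [24] -> [19, 24]
  Merge [2] + [19, 24] -> [2, 19, 24]
  Merge [7, 9, 29] + [2, 19, 24] -> [2, 7, 9, 19, 24, 29]


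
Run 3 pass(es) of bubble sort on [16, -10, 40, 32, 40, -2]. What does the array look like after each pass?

After pass 1: [-10, 16, 32, 40, -2, 40] (3 swaps)
After pass 2: [-10, 16, 32, -2, 40, 40] (1 swaps)
After pass 3: [-10, 16, -2, 32, 40, 40] (1 swaps)
Total swaps: 5


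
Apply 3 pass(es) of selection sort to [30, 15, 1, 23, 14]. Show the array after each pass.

Pass 1: Select minimum 1 at index 2, swap -> [1, 15, 30, 23, 14]
Pass 2: Select minimum 14 at index 4, swap -> [1, 14, 30, 23, 15]
Pass 3: Select minimum 15 at index 4, swap -> [1, 14, 15, 23, 30]


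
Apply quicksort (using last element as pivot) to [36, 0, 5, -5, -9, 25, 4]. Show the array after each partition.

Partition 1: pivot=4 at index 3 -> [0, -5, -9, 4, 5, 25, 36]
Partition 2: pivot=-9 at index 0 -> [-9, -5, 0, 4, 5, 25, 36]
Partition 3: pivot=0 at index 2 -> [-9, -5, 0, 4, 5, 25, 36]
Partition 4: pivot=36 at index 6 -> [-9, -5, 0, 4, 5, 25, 36]
Partition 5: pivot=25 at index 5 -> [-9, -5, 0, 4, 5, 25, 36]


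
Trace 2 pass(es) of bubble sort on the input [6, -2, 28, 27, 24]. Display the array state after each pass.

After pass 1: [-2, 6, 27, 24, 28] (3 swaps)
After pass 2: [-2, 6, 24, 27, 28] (1 swaps)
Total swaps: 4


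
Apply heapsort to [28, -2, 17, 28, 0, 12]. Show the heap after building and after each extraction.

Build heap: [28, 28, 17, -2, 0, 12]
Extract 28: [28, 12, 17, -2, 0, 28]
Extract 28: [17, 12, 0, -2, 28, 28]
Extract 17: [12, -2, 0, 17, 28, 28]
Extract 12: [0, -2, 12, 17, 28, 28]
Extract 0: [-2, 0, 12, 17, 28, 28]


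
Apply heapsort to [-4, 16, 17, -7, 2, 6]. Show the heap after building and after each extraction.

Build heap: [17, 16, 6, -7, 2, -4]
Extract 17: [16, 2, 6, -7, -4, 17]
Extract 16: [6, 2, -4, -7, 16, 17]
Extract 6: [2, -7, -4, 6, 16, 17]
Extract 2: [-4, -7, 2, 6, 16, 17]
Extract -4: [-7, -4, 2, 6, 16, 17]


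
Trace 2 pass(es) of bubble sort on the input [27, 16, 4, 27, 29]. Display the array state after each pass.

After pass 1: [16, 4, 27, 27, 29] (2 swaps)
After pass 2: [4, 16, 27, 27, 29] (1 swaps)
Total swaps: 3


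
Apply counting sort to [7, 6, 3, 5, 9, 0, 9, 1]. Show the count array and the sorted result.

Count array: [1, 1, 0, 1, 0, 1, 1, 1, 0, 2]
(count[i] = number of elements equal to i)
Cumulative count: [1, 2, 2, 3, 3, 4, 5, 6, 6, 8]
Sorted: [0, 1, 3, 5, 6, 7, 9, 9]


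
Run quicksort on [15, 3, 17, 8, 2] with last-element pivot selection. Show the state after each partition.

Partition 1: pivot=2 at index 0 -> [2, 3, 17, 8, 15]
Partition 2: pivot=15 at index 3 -> [2, 3, 8, 15, 17]
Partition 3: pivot=8 at index 2 -> [2, 3, 8, 15, 17]


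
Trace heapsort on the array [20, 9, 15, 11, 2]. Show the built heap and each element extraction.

Build heap: [20, 11, 15, 9, 2]
Extract 20: [15, 11, 2, 9, 20]
Extract 15: [11, 9, 2, 15, 20]
Extract 11: [9, 2, 11, 15, 20]
Extract 9: [2, 9, 11, 15, 20]


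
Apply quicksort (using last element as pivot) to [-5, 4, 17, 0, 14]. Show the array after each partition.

Partition 1: pivot=14 at index 3 -> [-5, 4, 0, 14, 17]
Partition 2: pivot=0 at index 1 -> [-5, 0, 4, 14, 17]


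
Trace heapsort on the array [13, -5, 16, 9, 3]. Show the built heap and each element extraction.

Build heap: [16, 9, 13, -5, 3]
Extract 16: [13, 9, 3, -5, 16]
Extract 13: [9, -5, 3, 13, 16]
Extract 9: [3, -5, 9, 13, 16]
Extract 3: [-5, 3, 9, 13, 16]


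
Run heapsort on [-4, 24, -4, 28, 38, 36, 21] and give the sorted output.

Build heap: [38, 28, 36, -4, 24, -4, 21]
Extract 38: [36, 28, 21, -4, 24, -4, 38]
Extract 36: [28, 24, 21, -4, -4, 36, 38]
Extract 28: [24, -4, 21, -4, 28, 36, 38]
Extract 24: [21, -4, -4, 24, 28, 36, 38]
Extract 21: [-4, -4, 21, 24, 28, 36, 38]
Extract -4: [-4, -4, 21, 24, 28, 36, 38]


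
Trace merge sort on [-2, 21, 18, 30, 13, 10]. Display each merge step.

Divide and conquer:
  Merge [21] + [18] -> [18, 21]
  Merge [-2] + [18, 21] -> [-2, 18, 21]
  Merge [13] + [10] -> [10, 13]
  Merge [30] + [10, 13] -> [10, 13, 30]
  Merge [-2, 18, 21] + [10, 13, 30] -> [-2, 10, 13, 18, 21, 30]


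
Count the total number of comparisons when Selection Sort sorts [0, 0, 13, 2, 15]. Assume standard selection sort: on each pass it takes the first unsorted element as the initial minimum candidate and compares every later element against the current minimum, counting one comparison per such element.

Pass 1: scan indices 1..4 for the minimum = 4 comparison(s); min is 0, place at index 0 -> [0, 0, 13, 2, 15]
Pass 2: scan indices 2..4 for the minimum = 3 comparison(s); min is 0, place at index 1 -> [0, 0, 13, 2, 15]
Pass 3: scan indices 3..4 for the minimum = 2 comparison(s); min is 2, place at index 2 -> [0, 0, 2, 13, 15]
Pass 4: scan indices 4..4 for the minimum = 1 comparison(s); min is 13, place at index 3 -> [0, 0, 2, 13, 15]
Selection sort always scans the whole unsorted suffix, so the count is (n-1) + (n-2) + ... + 1 = n(n-1)/2 = 5*4/2 = 10 regardless of the input order.
Total comparisons: 4 + 3 + 2 + 1 = 10


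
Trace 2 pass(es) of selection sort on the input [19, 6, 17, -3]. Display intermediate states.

Pass 1: Select minimum -3 at index 3, swap -> [-3, 6, 17, 19]
Pass 2: Select minimum 6 at index 1, swap -> [-3, 6, 17, 19]


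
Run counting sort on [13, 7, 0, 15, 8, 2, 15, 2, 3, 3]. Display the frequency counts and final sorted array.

Count array: [1, 0, 2, 2, 0, 0, 0, 1, 1, 0, 0, 0, 0, 1, 0, 2]
(count[i] = number of elements equal to i)
Cumulative count: [1, 1, 3, 5, 5, 5, 5, 6, 7, 7, 7, 7, 7, 8, 8, 10]
Sorted: [0, 2, 2, 3, 3, 7, 8, 13, 15, 15]


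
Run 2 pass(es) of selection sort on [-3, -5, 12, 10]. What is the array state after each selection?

Pass 1: Select minimum -5 at index 1, swap -> [-5, -3, 12, 10]
Pass 2: Select minimum -3 at index 1, swap -> [-5, -3, 12, 10]


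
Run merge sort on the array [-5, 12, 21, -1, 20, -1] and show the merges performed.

Divide and conquer:
  Merge [12] + [21] -> [12, 21]
  Merge [-5] + [12, 21] -> [-5, 12, 21]
  Merge [20] + [-1] -> [-1, 20]
  Merge [-1] + [-1, 20] -> [-1, -1, 20]
  Merge [-5, 12, 21] + [-1, -1, 20] -> [-5, -1, -1, 12, 20, 21]


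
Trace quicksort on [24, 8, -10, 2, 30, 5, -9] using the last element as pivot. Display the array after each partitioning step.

Partition 1: pivot=-9 at index 1 -> [-10, -9, 24, 2, 30, 5, 8]
Partition 2: pivot=8 at index 4 -> [-10, -9, 2, 5, 8, 24, 30]
Partition 3: pivot=5 at index 3 -> [-10, -9, 2, 5, 8, 24, 30]
Partition 4: pivot=30 at index 6 -> [-10, -9, 2, 5, 8, 24, 30]


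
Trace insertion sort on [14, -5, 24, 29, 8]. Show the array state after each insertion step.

First element 14 is already 'sorted'
Insert -5: shifted 1 elements -> [-5, 14, 24, 29, 8]
Insert 24: shifted 0 elements -> [-5, 14, 24, 29, 8]
Insert 29: shifted 0 elements -> [-5, 14, 24, 29, 8]
Insert 8: shifted 3 elements -> [-5, 8, 14, 24, 29]


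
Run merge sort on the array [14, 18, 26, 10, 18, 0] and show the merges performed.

Divide and conquer:
  Merge [18] + [26] -> [18, 26]
  Merge [14] + [18, 26] -> [14, 18, 26]
  Merge [18] + [0] -> [0, 18]
  Merge [10] + [0, 18] -> [0, 10, 18]
  Merge [14, 18, 26] + [0, 10, 18] -> [0, 10, 14, 18, 18, 26]


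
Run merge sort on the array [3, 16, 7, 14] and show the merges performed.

Divide and conquer:
  Merge [3] + [16] -> [3, 16]
  Merge [7] + [14] -> [7, 14]
  Merge [3, 16] + [7, 14] -> [3, 7, 14, 16]


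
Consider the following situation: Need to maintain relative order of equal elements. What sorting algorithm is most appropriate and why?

Best choice: Merge sort or Insertion sort
Reason: Both are stable; quicksort and heapsort are not stable


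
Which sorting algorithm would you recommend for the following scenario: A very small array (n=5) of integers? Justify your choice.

Best choice: Insertion sort
Reason: For tiny inputs the O(n^2) overhead is negligible and insertion sort has minimal constant factors


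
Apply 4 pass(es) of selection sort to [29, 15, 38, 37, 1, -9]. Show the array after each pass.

Pass 1: Select minimum -9 at index 5, swap -> [-9, 15, 38, 37, 1, 29]
Pass 2: Select minimum 1 at index 4, swap -> [-9, 1, 38, 37, 15, 29]
Pass 3: Select minimum 15 at index 4, swap -> [-9, 1, 15, 37, 38, 29]
Pass 4: Select minimum 29 at index 5, swap -> [-9, 1, 15, 29, 38, 37]


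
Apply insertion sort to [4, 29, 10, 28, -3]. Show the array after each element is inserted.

First element 4 is already 'sorted'
Insert 29: shifted 0 elements -> [4, 29, 10, 28, -3]
Insert 10: shifted 1 elements -> [4, 10, 29, 28, -3]
Insert 28: shifted 1 elements -> [4, 10, 28, 29, -3]
Insert -3: shifted 4 elements -> [-3, 4, 10, 28, 29]


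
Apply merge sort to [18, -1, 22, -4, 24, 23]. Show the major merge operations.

Divide and conquer:
  Merge [-1] + [22] -> [-1, 22]
  Merge [18] + [-1, 22] -> [-1, 18, 22]
  Merge [24] + [23] -> [23, 24]
  Merge [-4] + [23, 24] -> [-4, 23, 24]
  Merge [-1, 18, 22] + [-4, 23, 24] -> [-4, -1, 18, 22, 23, 24]


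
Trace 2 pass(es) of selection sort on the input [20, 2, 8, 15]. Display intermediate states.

Pass 1: Select minimum 2 at index 1, swap -> [2, 20, 8, 15]
Pass 2: Select minimum 8 at index 2, swap -> [2, 8, 20, 15]


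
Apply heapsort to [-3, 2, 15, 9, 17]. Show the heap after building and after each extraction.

Build heap: [17, 9, 15, -3, 2]
Extract 17: [15, 9, 2, -3, 17]
Extract 15: [9, -3, 2, 15, 17]
Extract 9: [2, -3, 9, 15, 17]
Extract 2: [-3, 2, 9, 15, 17]


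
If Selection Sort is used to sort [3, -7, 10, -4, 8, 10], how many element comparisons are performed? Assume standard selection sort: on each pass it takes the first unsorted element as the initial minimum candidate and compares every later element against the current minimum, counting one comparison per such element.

Pass 1: scan indices 1..5 for the minimum = 5 comparison(s); min is -7, place at index 0 -> [-7, 3, 10, -4, 8, 10]
Pass 2: scan indices 2..5 for the minimum = 4 comparison(s); min is -4, place at index 1 -> [-7, -4, 10, 3, 8, 10]
Pass 3: scan indices 3..5 for the minimum = 3 comparison(s); min is 3, place at index 2 -> [-7, -4, 3, 10, 8, 10]
Pass 4: scan indices 4..5 for the minimum = 2 comparison(s); min is 8, place at index 3 -> [-7, -4, 3, 8, 10, 10]
Pass 5: scan indices 5..5 for the minimum = 1 comparison(s); min is 10, place at index 4 -> [-7, -4, 3, 8, 10, 10]
Selection sort always scans the whole unsorted suffix, so the count is (n-1) + (n-2) + ... + 1 = n(n-1)/2 = 6*5/2 = 15 regardless of the input order.
Total comparisons: 5 + 4 + 3 + 2 + 1 = 15


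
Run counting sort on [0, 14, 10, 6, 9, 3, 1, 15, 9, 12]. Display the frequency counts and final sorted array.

Count array: [1, 1, 0, 1, 0, 0, 1, 0, 0, 2, 1, 0, 1, 0, 1, 1]
(count[i] = number of elements equal to i)
Cumulative count: [1, 2, 2, 3, 3, 3, 4, 4, 4, 6, 7, 7, 8, 8, 9, 10]
Sorted: [0, 1, 3, 6, 9, 9, 10, 12, 14, 15]


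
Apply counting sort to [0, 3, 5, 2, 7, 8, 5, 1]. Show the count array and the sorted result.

Count array: [1, 1, 1, 1, 0, 2, 0, 1, 1]
(count[i] = number of elements equal to i)
Cumulative count: [1, 2, 3, 4, 4, 6, 6, 7, 8]
Sorted: [0, 1, 2, 3, 5, 5, 7, 8]


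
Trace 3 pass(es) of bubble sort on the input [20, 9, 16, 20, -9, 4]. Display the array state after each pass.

After pass 1: [9, 16, 20, -9, 4, 20] (4 swaps)
After pass 2: [9, 16, -9, 4, 20, 20] (2 swaps)
After pass 3: [9, -9, 4, 16, 20, 20] (2 swaps)
Total swaps: 8


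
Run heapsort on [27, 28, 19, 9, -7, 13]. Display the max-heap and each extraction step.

Build heap: [28, 27, 19, 9, -7, 13]
Extract 28: [27, 13, 19, 9, -7, 28]
Extract 27: [19, 13, -7, 9, 27, 28]
Extract 19: [13, 9, -7, 19, 27, 28]
Extract 13: [9, -7, 13, 19, 27, 28]
Extract 9: [-7, 9, 13, 19, 27, 28]


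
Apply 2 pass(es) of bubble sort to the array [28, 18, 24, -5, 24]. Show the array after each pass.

After pass 1: [18, 24, -5, 24, 28] (4 swaps)
After pass 2: [18, -5, 24, 24, 28] (1 swaps)
Total swaps: 5


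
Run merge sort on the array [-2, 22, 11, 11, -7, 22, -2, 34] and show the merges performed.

Divide and conquer:
  Merge [-2] + [22] -> [-2, 22]
  Merge [11] + [11] -> [11, 11]
  Merge [-2, 22] + [11, 11] -> [-2, 11, 11, 22]
  Merge [-7] + [22] -> [-7, 22]
  Merge [-2] + [34] -> [-2, 34]
  Merge [-7, 22] + [-2, 34] -> [-7, -2, 22, 34]
  Merge [-2, 11, 11, 22] + [-7, -2, 22, 34] -> [-7, -2, -2, 11, 11, 22, 22, 34]


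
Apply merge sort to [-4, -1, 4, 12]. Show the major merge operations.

Divide and conquer:
  Merge [-4] + [-1] -> [-4, -1]
  Merge [4] + [12] -> [4, 12]
  Merge [-4, -1] + [4, 12] -> [-4, -1, 4, 12]


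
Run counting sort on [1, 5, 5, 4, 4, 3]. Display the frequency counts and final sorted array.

Count array: [0, 1, 0, 1, 2, 2]
(count[i] = number of elements equal to i)
Cumulative count: [0, 1, 1, 2, 4, 6]
Sorted: [1, 3, 4, 4, 5, 5]


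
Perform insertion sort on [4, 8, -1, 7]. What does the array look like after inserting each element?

First element 4 is already 'sorted'
Insert 8: shifted 0 elements -> [4, 8, -1, 7]
Insert -1: shifted 2 elements -> [-1, 4, 8, 7]
Insert 7: shifted 1 elements -> [-1, 4, 7, 8]


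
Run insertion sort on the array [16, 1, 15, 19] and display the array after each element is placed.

First element 16 is already 'sorted'
Insert 1: shifted 1 elements -> [1, 16, 15, 19]
Insert 15: shifted 1 elements -> [1, 15, 16, 19]
Insert 19: shifted 0 elements -> [1, 15, 16, 19]


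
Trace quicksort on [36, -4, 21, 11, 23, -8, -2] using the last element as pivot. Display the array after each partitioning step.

Partition 1: pivot=-2 at index 2 -> [-4, -8, -2, 11, 23, 36, 21]
Partition 2: pivot=-8 at index 0 -> [-8, -4, -2, 11, 23, 36, 21]
Partition 3: pivot=21 at index 4 -> [-8, -4, -2, 11, 21, 36, 23]
Partition 4: pivot=23 at index 5 -> [-8, -4, -2, 11, 21, 23, 36]


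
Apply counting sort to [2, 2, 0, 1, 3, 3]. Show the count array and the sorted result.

Count array: [1, 1, 2, 2]
(count[i] = number of elements equal to i)
Cumulative count: [1, 2, 4, 6]
Sorted: [0, 1, 2, 2, 3, 3]


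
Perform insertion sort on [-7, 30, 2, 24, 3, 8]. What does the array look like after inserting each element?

First element -7 is already 'sorted'
Insert 30: shifted 0 elements -> [-7, 30, 2, 24, 3, 8]
Insert 2: shifted 1 elements -> [-7, 2, 30, 24, 3, 8]
Insert 24: shifted 1 elements -> [-7, 2, 24, 30, 3, 8]
Insert 3: shifted 2 elements -> [-7, 2, 3, 24, 30, 8]
Insert 8: shifted 2 elements -> [-7, 2, 3, 8, 24, 30]


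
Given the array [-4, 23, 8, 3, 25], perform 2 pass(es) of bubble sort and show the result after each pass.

After pass 1: [-4, 8, 3, 23, 25] (2 swaps)
After pass 2: [-4, 3, 8, 23, 25] (1 swaps)
Total swaps: 3


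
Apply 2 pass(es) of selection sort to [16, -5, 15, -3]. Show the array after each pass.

Pass 1: Select minimum -5 at index 1, swap -> [-5, 16, 15, -3]
Pass 2: Select minimum -3 at index 3, swap -> [-5, -3, 15, 16]


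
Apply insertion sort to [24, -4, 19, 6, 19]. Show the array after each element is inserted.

First element 24 is already 'sorted'
Insert -4: shifted 1 elements -> [-4, 24, 19, 6, 19]
Insert 19: shifted 1 elements -> [-4, 19, 24, 6, 19]
Insert 6: shifted 2 elements -> [-4, 6, 19, 24, 19]
Insert 19: shifted 1 elements -> [-4, 6, 19, 19, 24]


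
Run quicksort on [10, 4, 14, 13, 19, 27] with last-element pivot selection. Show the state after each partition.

Partition 1: pivot=27 at index 5 -> [10, 4, 14, 13, 19, 27]
Partition 2: pivot=19 at index 4 -> [10, 4, 14, 13, 19, 27]
Partition 3: pivot=13 at index 2 -> [10, 4, 13, 14, 19, 27]
Partition 4: pivot=4 at index 0 -> [4, 10, 13, 14, 19, 27]


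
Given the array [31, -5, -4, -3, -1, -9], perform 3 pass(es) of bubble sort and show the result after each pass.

After pass 1: [-5, -4, -3, -1, -9, 31] (5 swaps)
After pass 2: [-5, -4, -3, -9, -1, 31] (1 swaps)
After pass 3: [-5, -4, -9, -3, -1, 31] (1 swaps)
Total swaps: 7


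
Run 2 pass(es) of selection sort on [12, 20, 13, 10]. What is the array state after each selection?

Pass 1: Select minimum 10 at index 3, swap -> [10, 20, 13, 12]
Pass 2: Select minimum 12 at index 3, swap -> [10, 12, 13, 20]


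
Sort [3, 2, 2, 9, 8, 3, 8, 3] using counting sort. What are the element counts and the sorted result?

Count array: [0, 0, 2, 3, 0, 0, 0, 0, 2, 1]
(count[i] = number of elements equal to i)
Cumulative count: [0, 0, 2, 5, 5, 5, 5, 5, 7, 8]
Sorted: [2, 2, 3, 3, 3, 8, 8, 9]


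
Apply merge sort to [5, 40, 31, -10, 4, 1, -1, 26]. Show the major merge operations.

Divide and conquer:
  Merge [5] + [40] -> [5, 40]
  Merge [31] + [-10] -> [-10, 31]
  Merge [5, 40] + [-10, 31] -> [-10, 5, 31, 40]
  Merge [4] + [1] -> [1, 4]
  Merge [-1] + [26] -> [-1, 26]
  Merge [1, 4] + [-1, 26] -> [-1, 1, 4, 26]
  Merge [-10, 5, 31, 40] + [-1, 1, 4, 26] -> [-10, -1, 1, 4, 5, 26, 31, 40]


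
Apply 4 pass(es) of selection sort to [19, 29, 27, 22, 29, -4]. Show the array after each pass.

Pass 1: Select minimum -4 at index 5, swap -> [-4, 29, 27, 22, 29, 19]
Pass 2: Select minimum 19 at index 5, swap -> [-4, 19, 27, 22, 29, 29]
Pass 3: Select minimum 22 at index 3, swap -> [-4, 19, 22, 27, 29, 29]
Pass 4: Select minimum 27 at index 3, swap -> [-4, 19, 22, 27, 29, 29]


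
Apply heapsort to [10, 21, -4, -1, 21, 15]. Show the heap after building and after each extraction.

Build heap: [21, 21, 15, -1, 10, -4]
Extract 21: [21, 10, 15, -1, -4, 21]
Extract 21: [15, 10, -4, -1, 21, 21]
Extract 15: [10, -1, -4, 15, 21, 21]
Extract 10: [-1, -4, 10, 15, 21, 21]
Extract -1: [-4, -1, 10, 15, 21, 21]


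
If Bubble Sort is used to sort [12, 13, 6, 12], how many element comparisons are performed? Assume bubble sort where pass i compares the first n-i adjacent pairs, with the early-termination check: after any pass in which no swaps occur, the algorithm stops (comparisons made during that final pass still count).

Pass 1: compare adjacent pairs (0,1)..(2,3) = 3 comparison(s), 2 swap(s) -> [12, 6, 12, 13]
Pass 2: compare adjacent pairs (0,1)..(1,2) = 2 comparison(s), 1 swap(s) -> [6, 12, 12, 13]
Pass 3: compare adjacent pairs (0,1)..(0,1) = 1 comparison(s), 0 swap(s) -> [6, 12, 12, 13]
No swaps in this pass, so bubble sort stops here.
Total comparisons: 3 + 2 + 1 = 6


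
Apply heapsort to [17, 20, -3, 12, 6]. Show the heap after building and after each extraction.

Build heap: [20, 17, -3, 12, 6]
Extract 20: [17, 12, -3, 6, 20]
Extract 17: [12, 6, -3, 17, 20]
Extract 12: [6, -3, 12, 17, 20]
Extract 6: [-3, 6, 12, 17, 20]


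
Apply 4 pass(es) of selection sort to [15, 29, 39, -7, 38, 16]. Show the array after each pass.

Pass 1: Select minimum -7 at index 3, swap -> [-7, 29, 39, 15, 38, 16]
Pass 2: Select minimum 15 at index 3, swap -> [-7, 15, 39, 29, 38, 16]
Pass 3: Select minimum 16 at index 5, swap -> [-7, 15, 16, 29, 38, 39]
Pass 4: Select minimum 29 at index 3, swap -> [-7, 15, 16, 29, 38, 39]


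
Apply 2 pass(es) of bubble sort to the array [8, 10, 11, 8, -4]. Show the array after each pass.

After pass 1: [8, 10, 8, -4, 11] (2 swaps)
After pass 2: [8, 8, -4, 10, 11] (2 swaps)
Total swaps: 4


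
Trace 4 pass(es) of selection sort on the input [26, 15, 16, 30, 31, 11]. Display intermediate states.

Pass 1: Select minimum 11 at index 5, swap -> [11, 15, 16, 30, 31, 26]
Pass 2: Select minimum 15 at index 1, swap -> [11, 15, 16, 30, 31, 26]
Pass 3: Select minimum 16 at index 2, swap -> [11, 15, 16, 30, 31, 26]
Pass 4: Select minimum 26 at index 5, swap -> [11, 15, 16, 26, 31, 30]


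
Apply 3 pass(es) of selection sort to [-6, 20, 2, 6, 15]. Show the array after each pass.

Pass 1: Select minimum -6 at index 0, swap -> [-6, 20, 2, 6, 15]
Pass 2: Select minimum 2 at index 2, swap -> [-6, 2, 20, 6, 15]
Pass 3: Select minimum 6 at index 3, swap -> [-6, 2, 6, 20, 15]


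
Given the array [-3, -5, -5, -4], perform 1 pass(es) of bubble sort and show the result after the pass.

After pass 1: [-5, -5, -4, -3] (3 swaps)
Total swaps: 3


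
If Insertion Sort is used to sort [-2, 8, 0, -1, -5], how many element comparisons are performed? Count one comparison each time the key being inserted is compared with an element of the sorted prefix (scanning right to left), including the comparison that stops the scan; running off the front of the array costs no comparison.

Insert 8: -2 <= 8 (stop) = 1 comparison(s) -> [-2, 8, 0, -1, -5]
Insert 0: 8 > 0 (shift), -2 <= 0 (stop) = 2 comparison(s) -> [-2, 0, 8, -1, -5]
Insert -1: 8 > -1 (shift), 0 > -1 (shift), -2 <= -1 (stop) = 3 comparison(s) -> [-2, -1, 0, 8, -5]
Insert -5: 8 > -5 (shift), 0 > -5 (shift), -1 > -5 (shift), -2 > -5 (shift), reached front = 4 comparison(s) -> [-5, -2, -1, 0, 8]
Total comparisons: 1 + 2 + 3 + 4 = 10


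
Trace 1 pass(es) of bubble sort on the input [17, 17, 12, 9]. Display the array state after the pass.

After pass 1: [17, 12, 9, 17] (2 swaps)
Total swaps: 2


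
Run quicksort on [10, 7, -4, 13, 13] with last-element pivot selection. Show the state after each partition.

Partition 1: pivot=13 at index 4 -> [10, 7, -4, 13, 13]
Partition 2: pivot=13 at index 3 -> [10, 7, -4, 13, 13]
Partition 3: pivot=-4 at index 0 -> [-4, 7, 10, 13, 13]
Partition 4: pivot=10 at index 2 -> [-4, 7, 10, 13, 13]


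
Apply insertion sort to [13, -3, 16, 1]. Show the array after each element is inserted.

First element 13 is already 'sorted'
Insert -3: shifted 1 elements -> [-3, 13, 16, 1]
Insert 16: shifted 0 elements -> [-3, 13, 16, 1]
Insert 1: shifted 2 elements -> [-3, 1, 13, 16]


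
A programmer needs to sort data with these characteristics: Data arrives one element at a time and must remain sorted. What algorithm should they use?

Best choice: Insertion sort
Reason: Insertion sort naturally handles online/streaming input by inserting each new element into sorted position
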